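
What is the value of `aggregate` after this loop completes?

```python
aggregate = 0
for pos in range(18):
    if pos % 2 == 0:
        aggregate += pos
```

Sum of even numbers 0 to 17
`aggregate` takes the values: 0 → 2 → 6 → 12 → 20 → 30 → 42 → 56 → 72

Answer: 72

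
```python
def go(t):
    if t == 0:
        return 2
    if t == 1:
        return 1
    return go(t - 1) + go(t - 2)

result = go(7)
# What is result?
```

Build up from base cases: go(0)=2, go(1)=1, go(2)=3, go(3)=4, go(4)=7, go(5)=11, go(6)=18, ..., go(7)=29

Answer: 29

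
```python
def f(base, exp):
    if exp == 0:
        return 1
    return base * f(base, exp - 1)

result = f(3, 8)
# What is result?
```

f(3, 8) = 3 * 3 * 3 * 3 * 3 * 3 * 3 * 3 = 6561

Answer: 6561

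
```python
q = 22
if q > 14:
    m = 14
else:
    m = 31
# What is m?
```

Trace:
`q = 22` → q = 22
`if q > 14: ...` → q > 14 is True → m = 14
So m = 14

Answer: 14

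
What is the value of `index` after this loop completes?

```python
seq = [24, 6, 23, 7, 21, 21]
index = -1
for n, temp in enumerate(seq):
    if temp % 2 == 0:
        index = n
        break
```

First even number index in [24, 6, 23, 7, 21, 21]
`index` takes the values: -1 → 0

Answer: 0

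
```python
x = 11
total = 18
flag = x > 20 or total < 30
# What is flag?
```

Trace:
`x = 11` → x = 11
`total = 18` → total = 18
`flag = x > 20 or total < 30` → flag = True
So flag = True

Answer: True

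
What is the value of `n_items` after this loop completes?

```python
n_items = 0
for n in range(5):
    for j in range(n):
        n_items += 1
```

Triangle number: 0+1+2+...+4
`n_items` takes the values: 0 → 1 → 2 → 3 → 4 → 5 → 6 → 7 → 8 → 9 → 10

Answer: 10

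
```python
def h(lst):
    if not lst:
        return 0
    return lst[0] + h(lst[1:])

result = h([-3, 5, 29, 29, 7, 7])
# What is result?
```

(-3) + 5 + 29 + 29 + 7 + 7 + 0 = 74

Answer: 74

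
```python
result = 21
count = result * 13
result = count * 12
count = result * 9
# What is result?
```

Trace:
`result = 21` → result = 21
`count = result * 13` → count = 273
`result = count * 12` → result = 3276
`count = result * 9` → count = 29484
So result = 3276

Answer: 3276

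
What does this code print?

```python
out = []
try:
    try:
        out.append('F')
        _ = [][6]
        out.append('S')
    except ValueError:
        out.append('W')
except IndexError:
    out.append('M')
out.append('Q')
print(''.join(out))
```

Execution trace: 'F' (try body) → 'M' (outer except IndexError) → 'Q' (after the try/except). Output: FMQ

Answer: FMQ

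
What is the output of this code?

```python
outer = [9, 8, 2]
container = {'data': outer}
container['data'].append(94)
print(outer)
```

Key concept: dict holds reference to list.
Step by step:
`outer = [9, 8, 2]` → outer = [9, 8, 2]
`container = {'data': outer}` → container = {'data': [9, 8, 2]}
`container['data'].append(94)` → outer = [9, 8, 2, 94]; container = {'data': [9, 8, 2, 94]}
`print(outer)` → prints [9, 8, 2, 94]

Answer: [9, 8, 2, 94]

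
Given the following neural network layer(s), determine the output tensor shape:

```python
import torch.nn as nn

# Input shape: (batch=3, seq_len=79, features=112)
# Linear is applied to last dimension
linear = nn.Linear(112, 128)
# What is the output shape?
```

Input: (3, 79, 112) -> Output: (3, 79, 128)

Answer: (3, 79, 128)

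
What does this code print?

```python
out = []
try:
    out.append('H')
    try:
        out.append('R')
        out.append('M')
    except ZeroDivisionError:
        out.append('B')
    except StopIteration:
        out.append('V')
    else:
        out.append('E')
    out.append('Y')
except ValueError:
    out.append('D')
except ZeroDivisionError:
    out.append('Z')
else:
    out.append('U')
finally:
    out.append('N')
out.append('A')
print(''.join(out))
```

Execution trace: 'H' (try body) → 'R' (inner try body) → 'M' (inner try body, no exception) → 'E' (inner else) → 'Y' (try body, no exception) → 'U' (else) → 'N' (finally) → 'A' (after the try/except). Output: HRMEYUNA

Answer: HRMEYUNA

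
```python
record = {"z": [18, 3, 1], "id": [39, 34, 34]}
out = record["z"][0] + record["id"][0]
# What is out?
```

Trace:
`record = {"z": [18, 3, 1], "id": [39, 34, 34]}` → record = {'z': [18, 3, 1], 'id': [39, 34, 34]}
`out = record["z"][0] + record["id"][0]` → out = 57
So out = 57

Answer: 57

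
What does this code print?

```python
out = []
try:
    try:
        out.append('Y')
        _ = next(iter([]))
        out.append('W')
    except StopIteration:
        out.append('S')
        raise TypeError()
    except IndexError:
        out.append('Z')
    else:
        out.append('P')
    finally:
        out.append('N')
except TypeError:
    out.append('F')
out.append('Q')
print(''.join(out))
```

Execution trace: 'Y' (inner try body) → 'S' (inner except StopIteration) → 'N' (inner finally) → 'F' (outer except TypeError) → 'Q' (after the try/except). Output: YSNFQ

Answer: YSNFQ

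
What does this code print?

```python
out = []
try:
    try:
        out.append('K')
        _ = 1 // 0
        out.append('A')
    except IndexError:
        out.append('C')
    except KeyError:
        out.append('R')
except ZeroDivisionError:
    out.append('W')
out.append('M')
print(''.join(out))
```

Execution trace: 'K' (try body) → 'W' (outer except ZeroDivisionError) → 'M' (after the try/except). Output: KWM

Answer: KWM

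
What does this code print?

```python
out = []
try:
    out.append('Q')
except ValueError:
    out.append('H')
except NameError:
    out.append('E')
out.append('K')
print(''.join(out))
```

Execution trace: 'Q' (try body, no exception) → 'K' (after the try/except). Output: QK

Answer: QK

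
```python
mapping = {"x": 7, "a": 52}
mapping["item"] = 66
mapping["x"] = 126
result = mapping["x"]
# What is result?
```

Trace:
`mapping = {"x": 7, "a": 52}` → mapping = {'x': 7, 'a': 52}
`mapping["item"] = 66` → mapping = {'x': 7, 'a': 52, 'item': 66}
`mapping["x"] = 126` → mapping = {'x': 126, 'a': 52, 'item': 66}
`result = mapping["x"]` → result = 126
So result = 126

Answer: 126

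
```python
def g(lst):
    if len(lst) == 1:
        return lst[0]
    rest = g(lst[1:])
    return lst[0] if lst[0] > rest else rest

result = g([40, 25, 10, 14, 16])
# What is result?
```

Recursive max over [40, 25, 10, 14, 16] = 40

Answer: 40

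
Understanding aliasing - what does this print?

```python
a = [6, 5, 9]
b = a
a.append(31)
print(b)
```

Key concept: basic list aliasing.
Step by step:
`a = [6, 5, 9]` → a = [6, 5, 9]
`b = a` → b = [6, 5, 9] (same object as a)
`a.append(31)` → a = [6, 5, 9, 31] (same object as b); b = [6, 5, 9, 31] (same object as a)
`print(b)` → prints [6, 5, 9, 31]

Answer: [6, 5, 9, 31]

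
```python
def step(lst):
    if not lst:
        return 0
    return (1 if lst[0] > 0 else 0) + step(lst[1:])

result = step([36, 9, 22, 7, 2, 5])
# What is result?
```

Count of positive elements in [36, 9, 22, 7, 2, 5] = 6

Answer: 6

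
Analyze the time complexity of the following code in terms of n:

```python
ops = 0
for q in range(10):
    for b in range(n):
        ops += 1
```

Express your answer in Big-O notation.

Each loop level contributes: 1 × n. Multiplying the contributions gives O(n).

Answer: O(n)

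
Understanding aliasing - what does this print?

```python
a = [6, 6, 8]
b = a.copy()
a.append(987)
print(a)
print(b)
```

Key concept: list.copy() creates independent copy.
Step by step:
`a = [6, 6, 8]` → a = [6, 6, 8]
`b = a.copy()` → b = [6, 6, 8]
`a.append(987)` → a = [6, 6, 8, 987]
`print(a)` → prints [6, 6, 8, 987]
`print(b)` → prints [6, 6, 8]

Answer:
[6, 6, 8, 987]
[6, 6, 8]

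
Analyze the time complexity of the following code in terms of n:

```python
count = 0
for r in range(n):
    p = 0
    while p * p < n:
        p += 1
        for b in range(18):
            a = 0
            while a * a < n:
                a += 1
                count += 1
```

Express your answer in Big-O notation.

Each loop level contributes: n × √n × 1 × √n. Multiplying the contributions gives O(n^2).

Answer: O(n^2)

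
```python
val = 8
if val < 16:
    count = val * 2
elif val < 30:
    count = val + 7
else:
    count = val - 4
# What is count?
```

Trace:
`val = 8` → val = 8
`if val < 16: ...` → val < 16 is True → count = 16
So count = 16

Answer: 16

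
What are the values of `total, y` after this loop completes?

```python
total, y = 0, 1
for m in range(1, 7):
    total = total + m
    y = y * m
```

Sum and factorial of 1 to 6
`total, y` takes the values: (0, 1) → (1, 1) → (3, 1) → (3, 2) → (6, 2) → (6, 6) → (10, 6) → (10, 24) → (15, 24) → (15, 120) → (21, 120) → (21, 720)

Answer: 21, 720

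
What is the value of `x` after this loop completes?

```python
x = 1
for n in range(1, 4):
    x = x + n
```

Start at 1, add 1 through 3
`x` takes the values: 1 → 2 → 4 → 7

Answer: 7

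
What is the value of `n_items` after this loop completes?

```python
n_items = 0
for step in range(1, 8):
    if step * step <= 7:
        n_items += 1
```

Count numbers where step² ≤ 7
`n_items` takes the values: 0 → 1 → 2

Answer: 2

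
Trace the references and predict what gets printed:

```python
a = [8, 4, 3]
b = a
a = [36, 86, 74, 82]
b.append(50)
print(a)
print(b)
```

Key concept: rebinding vs mutation: a is rebound to a new list, b still points at the original.
Step by step:
`a = [8, 4, 3]` → a = [8, 4, 3]
`b = a` → b = [8, 4, 3] (same object as a)
`a = [36, 86, 74, 82]` → a = [36, 86, 74, 82]
`b.append(50)` → b = [8, 4, 3, 50]
`print(a)` → prints [36, 86, 74, 82]
`print(b)` → prints [8, 4, 3, 50]

Answer:
[36, 86, 74, 82]
[8, 4, 3, 50]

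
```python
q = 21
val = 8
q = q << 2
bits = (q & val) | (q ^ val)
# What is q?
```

Trace:
`q = 21` → q = 21
`val = 8` → val = 8
`q = q << 2` → q = 84
`bits = (q & val) | (q ^ val)` → bits = 92
So q = 84

Answer: 84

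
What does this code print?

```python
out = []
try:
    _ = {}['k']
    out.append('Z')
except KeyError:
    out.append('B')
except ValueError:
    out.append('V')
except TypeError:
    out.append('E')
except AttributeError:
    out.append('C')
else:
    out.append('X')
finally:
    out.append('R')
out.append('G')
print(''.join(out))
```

Execution trace: 'B' (except KeyError) → 'R' (finally) → 'G' (after the try/except). Output: BRG

Answer: BRG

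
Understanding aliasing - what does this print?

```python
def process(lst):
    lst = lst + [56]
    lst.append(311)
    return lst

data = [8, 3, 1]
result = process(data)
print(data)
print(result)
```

Key concept: rebinding parameter vs mutation.
Step by step:
`data = [8, 3, 1]` → data = [8, 3, 1]
`result = process(data)` → result = [8, 3, 1, 56, 311]
`print(data)` → prints [8, 3, 1]
`print(result)` → prints [8, 3, 1, 56, 311]

Answer:
[8, 3, 1]
[8, 3, 1, 56, 311]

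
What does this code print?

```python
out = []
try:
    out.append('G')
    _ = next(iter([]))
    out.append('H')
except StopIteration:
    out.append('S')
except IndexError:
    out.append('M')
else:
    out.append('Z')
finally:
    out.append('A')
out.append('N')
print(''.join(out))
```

Execution trace: 'G' (try body) → 'S' (except StopIteration) → 'A' (finally) → 'N' (after the try/except). Output: GSAN

Answer: GSAN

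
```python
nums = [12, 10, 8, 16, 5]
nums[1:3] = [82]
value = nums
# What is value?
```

Trace:
`nums = [12, 10, 8, 16, 5]` → nums = [12, 10, 8, 16, 5]
`nums[1:3] = [82]` → nums = [12, 82, 16, 5]
`value = nums` → value = [12, 82, 16, 5]
So value = [12, 82, 16, 5]

Answer: [12, 82, 16, 5]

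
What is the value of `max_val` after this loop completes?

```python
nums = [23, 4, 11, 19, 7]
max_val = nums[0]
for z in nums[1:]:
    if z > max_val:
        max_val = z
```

Maximum of [23, 4, 11, 19, 7]
`max_val` takes the values: 23

Answer: 23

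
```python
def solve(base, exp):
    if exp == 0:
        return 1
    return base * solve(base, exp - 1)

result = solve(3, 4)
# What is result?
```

solve(3, 4) = 3 * 3 * 3 * 3 = 81

Answer: 81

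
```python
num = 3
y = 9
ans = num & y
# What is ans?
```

Trace:
`num = 3` → num = 3
`y = 9` → y = 9
`ans = num & y` → ans = 1
So ans = 1

Answer: 1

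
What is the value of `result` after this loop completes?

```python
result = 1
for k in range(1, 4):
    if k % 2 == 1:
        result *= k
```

Product of odd numbers 1 to 3
`result` takes the values: 1 → 3

Answer: 3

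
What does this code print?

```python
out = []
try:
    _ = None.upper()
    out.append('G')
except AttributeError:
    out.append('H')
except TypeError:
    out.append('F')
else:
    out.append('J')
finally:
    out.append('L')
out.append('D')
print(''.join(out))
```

Execution trace: 'H' (except AttributeError) → 'L' (finally) → 'D' (after the try/except). Output: HLD

Answer: HLD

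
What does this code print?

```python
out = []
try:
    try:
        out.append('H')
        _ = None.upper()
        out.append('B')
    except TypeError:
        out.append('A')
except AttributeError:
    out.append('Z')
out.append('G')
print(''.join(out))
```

Execution trace: 'H' (try body) → 'Z' (outer except AttributeError) → 'G' (after the try/except). Output: HZG

Answer: HZG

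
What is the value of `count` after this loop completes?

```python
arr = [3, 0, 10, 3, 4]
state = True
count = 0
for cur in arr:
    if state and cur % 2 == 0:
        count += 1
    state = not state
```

Count even values at even positions
`count` takes the values: 0 → 1 → 2

Answer: 2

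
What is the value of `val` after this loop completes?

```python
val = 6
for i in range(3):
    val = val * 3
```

Multiply by 3, 3 times: 6 * 3^3 = 162
`val` takes the values: 6 → 18 → 54 → 162

Answer: 162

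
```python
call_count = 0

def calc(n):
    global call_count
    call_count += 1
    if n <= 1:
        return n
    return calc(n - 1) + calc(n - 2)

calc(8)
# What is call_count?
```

Calls(n) = 1 + Calls(n-1) + Calls(n-2); Calls(0)=Calls(1)=1. For n=8 this gives 67.

Answer: 67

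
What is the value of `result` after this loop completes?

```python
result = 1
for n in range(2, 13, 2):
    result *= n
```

Product of even numbers 2 to 12
`result` takes the values: 1 → 2 → 8 → 48 → 384 → 3840 → 46080

Answer: 46080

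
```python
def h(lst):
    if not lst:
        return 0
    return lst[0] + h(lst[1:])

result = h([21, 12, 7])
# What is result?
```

21 + 12 + 7 + 0 = 40

Answer: 40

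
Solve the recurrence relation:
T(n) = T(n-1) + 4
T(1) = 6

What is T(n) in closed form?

Unrolling: T(n) = T(1) + 4·(n-1) = 6 + 4(n-1) = 4n + 2.

Answer: T(n) = 4n + 2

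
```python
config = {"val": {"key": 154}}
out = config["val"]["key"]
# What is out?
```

Trace:
`config = {"val": {"key": 154}}` → config = {'val': {'key': 154}}
`out = config["val"]["key"]` → out = 154
So out = 154

Answer: 154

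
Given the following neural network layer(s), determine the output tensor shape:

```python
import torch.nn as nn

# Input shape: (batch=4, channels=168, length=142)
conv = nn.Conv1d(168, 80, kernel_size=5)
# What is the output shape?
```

Input: (4, 168, 142) -> Output: (4, 80, 138)

Answer: (4, 80, 138)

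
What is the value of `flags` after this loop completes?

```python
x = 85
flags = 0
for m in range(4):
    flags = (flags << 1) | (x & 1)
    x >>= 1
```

Reverse lowest 4 bits of 85
`flags` takes the values: 0 → 1 → 2 → 5 → 10

Answer: 10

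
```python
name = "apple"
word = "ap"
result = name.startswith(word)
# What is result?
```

Trace:
`name = "apple"` → name = 'apple'
`word = "ap"` → word = 'ap'
`result = name.startswith(word)` → result = True
So result = True

Answer: True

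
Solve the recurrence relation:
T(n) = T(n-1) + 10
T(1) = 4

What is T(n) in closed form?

Unrolling: T(n) = T(1) + 10·(n-1) = 4 + 10(n-1) = 10n - 6.

Answer: T(n) = 10n - 6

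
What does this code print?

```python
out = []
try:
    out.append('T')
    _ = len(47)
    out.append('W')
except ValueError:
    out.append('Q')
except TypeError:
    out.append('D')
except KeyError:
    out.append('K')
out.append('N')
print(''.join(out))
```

Execution trace: 'T' (try body) → 'D' (except TypeError) → 'N' (after the try/except). Output: TDN

Answer: TDN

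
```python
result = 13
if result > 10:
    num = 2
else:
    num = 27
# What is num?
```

Trace:
`result = 13` → result = 13
`if result > 10: ...` → result > 10 is True → num = 2
So num = 2

Answer: 2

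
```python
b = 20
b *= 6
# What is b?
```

Trace:
`b = 20` → b = 20
`b *= 6` → b = 120
So b = 120

Answer: 120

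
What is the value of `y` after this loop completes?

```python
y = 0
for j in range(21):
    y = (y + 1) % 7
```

Increment mod 7, 21 times = 0
`y` takes the values: 0 → 1 → 2 → 3 → 4 → 5 → 6 → 0 → 1 → 2 → 3 → 4 → 5 → 6 → 0 → 1 → 2 → 3 → 4 → 5 → 6 → 0

Answer: 0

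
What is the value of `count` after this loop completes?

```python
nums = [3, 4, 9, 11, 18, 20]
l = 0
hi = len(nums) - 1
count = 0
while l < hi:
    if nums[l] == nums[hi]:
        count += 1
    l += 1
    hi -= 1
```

Count matching pairs from ends
`count` takes the values: 0

Answer: 0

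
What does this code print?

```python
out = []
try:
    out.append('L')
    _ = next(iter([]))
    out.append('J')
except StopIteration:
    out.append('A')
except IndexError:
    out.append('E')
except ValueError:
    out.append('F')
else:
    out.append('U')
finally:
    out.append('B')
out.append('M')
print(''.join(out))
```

Execution trace: 'L' (try body) → 'A' (except StopIteration) → 'B' (finally) → 'M' (after the try/except). Output: LABM

Answer: LABM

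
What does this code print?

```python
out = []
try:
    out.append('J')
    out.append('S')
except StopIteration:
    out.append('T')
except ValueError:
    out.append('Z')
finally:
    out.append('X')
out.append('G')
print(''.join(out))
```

Execution trace: 'J' (try body) → 'S' (try body, no exception) → 'X' (finally) → 'G' (after the try/except). Output: JSXG

Answer: JSXG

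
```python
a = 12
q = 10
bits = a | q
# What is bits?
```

Trace:
`a = 12` → a = 12
`q = 10` → q = 10
`bits = a | q` → bits = 14
So bits = 14

Answer: 14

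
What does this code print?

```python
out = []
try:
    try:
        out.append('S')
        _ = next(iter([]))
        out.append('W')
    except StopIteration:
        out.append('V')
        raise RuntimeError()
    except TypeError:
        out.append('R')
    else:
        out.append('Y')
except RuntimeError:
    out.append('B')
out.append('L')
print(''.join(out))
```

Execution trace: 'S' (inner try body) → 'V' (inner except StopIteration) → 'B' (outer except RuntimeError) → 'L' (after the try/except). Output: SVBL

Answer: SVBL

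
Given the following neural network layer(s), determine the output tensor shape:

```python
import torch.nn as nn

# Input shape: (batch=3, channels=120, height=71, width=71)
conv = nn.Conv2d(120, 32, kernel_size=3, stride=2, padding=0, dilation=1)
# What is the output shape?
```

Input: (3, 120, 71, 71) -> Output: (3, 32, 35, 35)

Answer: (3, 32, 35, 35)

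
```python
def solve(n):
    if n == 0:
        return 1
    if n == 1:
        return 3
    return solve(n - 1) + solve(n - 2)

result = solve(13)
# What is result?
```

Build up from base cases: solve(0)=1, solve(1)=3, solve(2)=4, solve(3)=7, solve(4)=11, solve(5)=18, solve(6)=29, ..., solve(13)=843

Answer: 843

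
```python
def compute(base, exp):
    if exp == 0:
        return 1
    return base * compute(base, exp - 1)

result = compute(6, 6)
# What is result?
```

compute(6, 6) = 6 * 6 * 6 * 6 * 6 * 6 = 46656

Answer: 46656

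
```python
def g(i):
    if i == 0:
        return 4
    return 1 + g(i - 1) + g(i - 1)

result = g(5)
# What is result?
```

g(i) = 1 + 2·g(i-1), g(0)=4. Closed form: (4+1)·2^5 - 1 = 159.

Answer: 159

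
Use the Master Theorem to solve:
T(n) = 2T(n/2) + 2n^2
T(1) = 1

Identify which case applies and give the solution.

a=2, b=2, f(n)=2n^2. log_2(2) = 1. Since c=2 > 1 and the regularity condition holds (2(n/2)^2 = (2/2^2)n^2 with 2/2^2 < 1), Case 3 applies: T(n) = Θ(f(n)) = O(n^2).

Answer: O(n^2) - Case 3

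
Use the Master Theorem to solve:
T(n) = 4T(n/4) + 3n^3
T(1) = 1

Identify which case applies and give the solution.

a=4, b=4, f(n)=3n^3. log_4(4) = 1. Since c=3 > 1 and the regularity condition holds (4(n/4)^3 = (4/4^3)n^3 with 4/4^3 < 1), Case 3 applies: T(n) = Θ(f(n)) = O(n^3).

Answer: O(n^3) - Case 3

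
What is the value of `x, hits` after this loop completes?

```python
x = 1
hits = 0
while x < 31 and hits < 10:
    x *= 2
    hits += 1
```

Double until >= 31 or 10 iterations
`x, hits` takes the values: (1, 0) → (2, 0) → (2, 1) → (4, 1) → (4, 2) → (8, 2) → (8, 3) → (16, 3) → (16, 4) → (32, 4) → (32, 5)

Answer: 32, 5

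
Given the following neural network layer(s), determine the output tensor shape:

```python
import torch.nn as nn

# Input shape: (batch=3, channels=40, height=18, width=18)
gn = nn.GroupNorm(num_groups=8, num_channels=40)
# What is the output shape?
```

Input: (3, 40, 18, 18) -> Output: (3, 40, 18, 18)

Answer: (3, 40, 18, 18)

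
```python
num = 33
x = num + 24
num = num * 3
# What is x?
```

Trace:
`num = 33` → num = 33
`x = num + 24` → x = 57
`num = num * 3` → num = 99
So x = 57

Answer: 57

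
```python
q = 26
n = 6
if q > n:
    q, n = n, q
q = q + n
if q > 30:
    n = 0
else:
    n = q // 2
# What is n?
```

Trace:
`q = 26` → q = 26
`n = 6` → n = 6
`if q > n: ...` → q > n is True → q = 6; n = 26
`q = q + n` → q = 32
`if q > 30: ...` → q > 30 is True → n = 0
So n = 0

Answer: 0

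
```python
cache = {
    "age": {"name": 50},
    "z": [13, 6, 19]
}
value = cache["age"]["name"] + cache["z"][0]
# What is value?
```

Trace:
`cache = { ...` → cache = {'age': {'name': 50}, 'z': [13, 6, 19]}
`value = cache["age"]["name"] + cache["z"][0]` → value = 63
So value = 63

Answer: 63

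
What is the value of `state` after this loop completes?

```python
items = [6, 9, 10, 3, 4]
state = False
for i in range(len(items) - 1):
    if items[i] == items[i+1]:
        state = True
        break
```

Check consecutive duplicates in [6, 9, 10, 3, 4]
`state` takes the values: False

Answer: False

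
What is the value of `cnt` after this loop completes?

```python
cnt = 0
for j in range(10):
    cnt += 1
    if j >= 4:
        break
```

Loop breaks when j reaches 4, cnt is 5
`cnt` takes the values: 0 → 1 → 2 → 3 → 4 → 5

Answer: 5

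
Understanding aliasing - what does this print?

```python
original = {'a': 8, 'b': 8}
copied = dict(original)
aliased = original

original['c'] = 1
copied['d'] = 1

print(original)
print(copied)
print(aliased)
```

Key concept: dict() creates copy, assignment creates alias.
Step by step:
`original = {'a': 8, 'b': 8}` → original = {'a': 8, 'b': 8}
`copied = dict(original)` → copied = {'a': 8, 'b': 8}
`aliased = original` → aliased = {'a': 8, 'b': 8} (same object as original)
`original['c'] = 1` → original = {'a': 8, 'b': 8, 'c': 1} (same object as aliased); aliased = {'a': 8, 'b': 8, 'c': 1} (same object as original)
`copied['d'] = 1` → copied = {'a': 8, 'b': 8, 'd': 1}
`print(original)` → prints {'a': 8, 'b': 8, 'c': 1}
`print(copied)` → prints {'a': 8, 'b': 8, 'd': 1}
`print(aliased)` → prints {'a': 8, 'b': 8, 'c': 1}

Answer:
{'a': 8, 'b': 8, 'c': 1}
{'a': 8, 'b': 8, 'd': 1}
{'a': 8, 'b': 8, 'c': 1}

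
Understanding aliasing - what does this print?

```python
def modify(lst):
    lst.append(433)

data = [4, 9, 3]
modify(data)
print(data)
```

Key concept: function modifies passed list.
Step by step:
`data = [4, 9, 3]` → data = [4, 9, 3]
`modify(data)` → data = [4, 9, 3, 433]
`print(data)` → prints [4, 9, 3, 433]

Answer: [4, 9, 3, 433]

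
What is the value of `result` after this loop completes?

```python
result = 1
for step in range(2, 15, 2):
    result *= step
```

Product of even numbers 2 to 14
`result` takes the values: 1 → 2 → 8 → 48 → 384 → 3840 → 46080 → 645120

Answer: 645120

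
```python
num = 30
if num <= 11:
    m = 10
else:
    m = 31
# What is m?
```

Trace:
`num = 30` → num = 30
`if num <= 11: ...` → num <= 11 is False, take else branch → m = 31
So m = 31

Answer: 31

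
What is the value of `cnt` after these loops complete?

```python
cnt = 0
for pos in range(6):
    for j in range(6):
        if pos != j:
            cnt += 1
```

6² - 6 (exclude diagonal)
`cnt` takes the values: 0 → 1 → 2 → 3 → 4 → 5 → 6 → 7 → 8 → 9 → 10 → 11 → 12 → 13 → 14 → 15 → 16 → 17 → 18 → 19 → 20 → 21 → 22 → 23 → 24 → 25 → 26 → 27 → 28 → 29 → 30

Answer: 30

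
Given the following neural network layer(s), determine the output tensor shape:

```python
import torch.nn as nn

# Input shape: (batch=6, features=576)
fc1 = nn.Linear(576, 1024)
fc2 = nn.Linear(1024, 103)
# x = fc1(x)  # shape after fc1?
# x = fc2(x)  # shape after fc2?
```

Input: (6, 576) -> after fc1: (6, 1024) -> Output: (6, 103)

Answer: (6, 103)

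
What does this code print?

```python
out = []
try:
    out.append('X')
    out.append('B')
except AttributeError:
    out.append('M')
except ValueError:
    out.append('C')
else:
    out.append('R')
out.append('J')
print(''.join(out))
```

Execution trace: 'X' (try body) → 'B' (try body, no exception) → 'R' (else) → 'J' (after the try/except). Output: XBRJ

Answer: XBRJ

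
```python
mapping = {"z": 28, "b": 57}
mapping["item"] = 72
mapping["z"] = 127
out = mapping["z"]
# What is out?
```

Trace:
`mapping = {"z": 28, "b": 57}` → mapping = {'z': 28, 'b': 57}
`mapping["item"] = 72` → mapping = {'z': 28, 'b': 57, 'item': 72}
`mapping["z"] = 127` → mapping = {'z': 127, 'b': 57, 'item': 72}
`out = mapping["z"]` → out = 127
So out = 127

Answer: 127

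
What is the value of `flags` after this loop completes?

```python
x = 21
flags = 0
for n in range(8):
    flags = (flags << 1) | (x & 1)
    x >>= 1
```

Reverse lowest 8 bits of 21
`flags` takes the values: 0 → 1 → 2 → 5 → 10 → 21 → 42 → 84 → 168

Answer: 168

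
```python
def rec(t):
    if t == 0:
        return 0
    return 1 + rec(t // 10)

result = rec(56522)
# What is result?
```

Count of digits of 56522: 5

Answer: 5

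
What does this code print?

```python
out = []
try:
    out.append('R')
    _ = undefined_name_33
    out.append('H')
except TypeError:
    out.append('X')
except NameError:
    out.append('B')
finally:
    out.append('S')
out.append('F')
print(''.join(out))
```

Execution trace: 'R' (try body) → 'B' (except NameError) → 'S' (finally) → 'F' (after the try/except). Output: RBSF

Answer: RBSF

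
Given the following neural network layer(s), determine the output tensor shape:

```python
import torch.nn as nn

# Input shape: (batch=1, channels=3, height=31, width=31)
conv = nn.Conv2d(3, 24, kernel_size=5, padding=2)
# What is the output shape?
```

Input: (1, 3, 31, 31) -> Output: (1, 24, 31, 31)

Answer: (1, 24, 31, 31)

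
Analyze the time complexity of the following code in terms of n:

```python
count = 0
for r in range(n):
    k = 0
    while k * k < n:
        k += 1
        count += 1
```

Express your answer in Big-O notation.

Each loop level contributes: n × √n. Multiplying the contributions gives O(n√n).

Answer: O(n√n)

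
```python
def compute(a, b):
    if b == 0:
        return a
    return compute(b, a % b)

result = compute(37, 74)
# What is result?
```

compute(37, 74) -> compute(74, 37) -> compute(37, 0) -> 37

Answer: 37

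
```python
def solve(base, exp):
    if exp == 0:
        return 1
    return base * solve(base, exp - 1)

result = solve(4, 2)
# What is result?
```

solve(4, 2) = 4 * 4 = 16

Answer: 16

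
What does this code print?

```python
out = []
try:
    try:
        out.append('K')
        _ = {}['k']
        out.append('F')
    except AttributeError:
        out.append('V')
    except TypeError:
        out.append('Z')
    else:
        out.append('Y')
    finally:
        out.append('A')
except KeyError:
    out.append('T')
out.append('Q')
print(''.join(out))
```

Execution trace: 'K' (try body) → 'A' (finally) → 'T' (outer except KeyError) → 'Q' (after the try/except). Output: KATQ

Answer: KATQ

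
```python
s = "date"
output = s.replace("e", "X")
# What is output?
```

Trace:
`s = "date"` → s = 'date'
`output = s.replace("e", "X")` → output = 'datX'
So output = 'datX'

Answer: 'datX'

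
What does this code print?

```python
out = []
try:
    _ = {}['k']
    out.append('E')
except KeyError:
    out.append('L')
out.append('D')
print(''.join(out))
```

Execution trace: 'L' (except KeyError) → 'D' (after the try/except). Output: LD

Answer: LD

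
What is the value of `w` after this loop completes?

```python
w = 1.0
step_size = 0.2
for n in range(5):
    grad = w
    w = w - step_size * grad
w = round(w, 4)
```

Gradient descent: w = 1.0 * (1 - 0.2)^5
`w` takes the values: 1.0 → 0.8 → 0.64 → 0.512 → 0.4096 → 0.32768 → 0.3277

Answer: 0.3277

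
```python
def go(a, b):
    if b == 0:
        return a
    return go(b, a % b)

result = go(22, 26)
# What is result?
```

go(22, 26) -> go(26, 22) -> go(22, 4) -> go(4, 2) -> go(2, 0) -> 2

Answer: 2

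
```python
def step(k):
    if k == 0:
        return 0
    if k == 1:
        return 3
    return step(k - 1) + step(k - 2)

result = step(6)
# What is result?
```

Build up from base cases: step(0)=0, step(1)=3, step(2)=3, step(3)=6, step(4)=9, step(5)=15, step(6)=24

Answer: 24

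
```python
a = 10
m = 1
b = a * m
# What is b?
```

Trace:
`a = 10` → a = 10
`m = 1` → m = 1
`b = a * m` → b = 10
So b = 10

Answer: 10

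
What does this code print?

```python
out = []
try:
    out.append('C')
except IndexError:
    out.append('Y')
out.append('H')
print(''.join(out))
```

Execution trace: 'C' (try body, no exception) → 'H' (after the try/except). Output: CH

Answer: CH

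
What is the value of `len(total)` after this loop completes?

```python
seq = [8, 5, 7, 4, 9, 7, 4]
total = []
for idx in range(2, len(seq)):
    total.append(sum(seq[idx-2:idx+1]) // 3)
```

Number of 3-element averages
`total` takes the values: [] → [6] → [6, 5] → [6, 5, 6] → [6, 5, 6, 6] → [6, 5, 6, 6, 6]
So `len(total)` = 5

Answer: 5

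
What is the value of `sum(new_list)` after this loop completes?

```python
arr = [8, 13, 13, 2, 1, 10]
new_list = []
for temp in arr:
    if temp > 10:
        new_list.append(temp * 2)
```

Sum of doubled values > 10
`new_list` takes the values: [] → [26] → [26, 26]
So `sum(new_list)` = 52

Answer: 52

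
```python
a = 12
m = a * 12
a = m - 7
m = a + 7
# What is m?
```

Trace:
`a = 12` → a = 12
`m = a * 12` → m = 144
`a = m - 7` → a = 137
`m = a + 7` → m = 144
So m = 144

Answer: 144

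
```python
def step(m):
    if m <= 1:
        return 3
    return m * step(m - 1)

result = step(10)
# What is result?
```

step(10) = 10 * 9 * 8 * 7 * 6 * 5 * 4 * 3 * 2 * 3 = 10886400

Answer: 10886400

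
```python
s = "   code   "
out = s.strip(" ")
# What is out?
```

Trace:
`s = "   code   "` → s = '   code   '
`out = s.strip(" ")` → out = 'code'
So out = 'code'

Answer: 'code'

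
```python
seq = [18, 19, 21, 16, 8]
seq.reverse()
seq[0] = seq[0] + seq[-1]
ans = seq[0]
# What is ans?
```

Trace:
`seq = [18, 19, 21, 16, 8]` → seq = [18, 19, 21, 16, 8]
`seq.reverse()` → seq = [8, 16, 21, 19, 18]
`seq[0] = seq[0] + seq[-1]` → seq = [26, 16, 21, 19, 18]
`ans = seq[0]` → ans = 26
So ans = 26

Answer: 26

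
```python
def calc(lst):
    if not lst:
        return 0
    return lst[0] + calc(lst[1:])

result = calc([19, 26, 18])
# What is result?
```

19 + 26 + 18 + 0 = 63

Answer: 63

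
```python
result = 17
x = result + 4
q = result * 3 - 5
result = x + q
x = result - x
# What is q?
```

Trace:
`result = 17` → result = 17
`x = result + 4` → x = 21
`q = result * 3 - 5` → q = 46
`result = x + q` → result = 67
`x = result - x` → x = 46
So q = 46

Answer: 46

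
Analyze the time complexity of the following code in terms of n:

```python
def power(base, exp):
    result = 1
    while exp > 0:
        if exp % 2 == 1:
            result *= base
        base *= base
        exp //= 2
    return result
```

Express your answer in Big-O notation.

This is Exponentiation by squaring. Time complexity: O(log n).

Answer: O(log n)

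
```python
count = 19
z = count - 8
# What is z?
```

Trace:
`count = 19` → count = 19
`z = count - 8` → z = 11
So z = 11

Answer: 11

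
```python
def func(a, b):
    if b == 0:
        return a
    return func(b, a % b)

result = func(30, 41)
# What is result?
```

func(30, 41) -> func(41, 30) -> func(30, 11) -> func(11, 8) -> func(8, 3) -> func(3, 2) -> func(2, 1) -> func(1, 0) -> 1

Answer: 1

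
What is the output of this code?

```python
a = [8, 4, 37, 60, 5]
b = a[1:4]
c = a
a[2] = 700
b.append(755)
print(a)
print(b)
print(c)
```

Key concept: slice vs alias.
Step by step:
`a = [8, 4, 37, 60, 5]` → a = [8, 4, 37, 60, 5]
`b = a[1:4]` → b = [4, 37, 60]
`c = a` → c = [8, 4, 37, 60, 5] (same object as a)
`a[2] = 700` → a = [8, 4, 700, 60, 5] (same object as c); c = [8, 4, 700, 60, 5] (same object as a)
`b.append(755)` → b = [4, 37, 60, 755]
`print(a)` → prints [8, 4, 700, 60, 5]
`print(b)` → prints [4, 37, 60, 755]
`print(c)` → prints [8, 4, 700, 60, 5]

Answer:
[8, 4, 700, 60, 5]
[4, 37, 60, 755]
[8, 4, 700, 60, 5]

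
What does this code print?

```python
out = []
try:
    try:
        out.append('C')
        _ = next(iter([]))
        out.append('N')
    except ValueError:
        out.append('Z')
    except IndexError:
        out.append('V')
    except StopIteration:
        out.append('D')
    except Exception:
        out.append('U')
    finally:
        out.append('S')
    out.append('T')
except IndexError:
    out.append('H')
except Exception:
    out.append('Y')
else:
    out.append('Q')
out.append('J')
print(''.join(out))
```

Execution trace: 'C' (inner try body) → 'D' (inner except StopIteration) → 'S' (inner finally) → 'T' (try body, no exception) → 'Q' (else) → 'J' (after the try/except). Output: CDSTQJ

Answer: CDSTQJ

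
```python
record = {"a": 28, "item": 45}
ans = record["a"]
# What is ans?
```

Trace:
`record = {"a": 28, "item": 45}` → record = {'a': 28, 'item': 45}
`ans = record["a"]` → ans = 28
So ans = 28

Answer: 28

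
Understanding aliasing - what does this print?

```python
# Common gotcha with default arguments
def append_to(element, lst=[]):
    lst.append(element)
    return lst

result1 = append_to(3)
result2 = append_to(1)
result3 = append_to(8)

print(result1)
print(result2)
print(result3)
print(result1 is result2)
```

Key concept: mutable default argument gotcha.
Step by step:
`result1 = append_to(3)` → result1 = [3]
`result2 = append_to(1)` → result1 = [3, 1] (same object as result2); result2 = [3, 1] (same object as result1)
`result3 = append_to(8)` → result1 = [3, 1, 8] (same object as result2, result3); result2 = [3, 1, 8] (same object as result1, result3); result3 = [3, 1, 8] (same object as result1, result2)
`print(result1)` → prints [3, 1, 8]
`print(result2)` → prints [3, 1, 8]
`print(result3)` → prints [3, 1, 8]
`print(result1 is result2)` → prints True

Answer:
[3, 1, 8]
[3, 1, 8]
[3, 1, 8]
True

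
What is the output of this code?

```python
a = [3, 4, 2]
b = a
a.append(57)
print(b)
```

Key concept: basic list aliasing.
Step by step:
`a = [3, 4, 2]` → a = [3, 4, 2]
`b = a` → b = [3, 4, 2] (same object as a)
`a.append(57)` → a = [3, 4, 2, 57] (same object as b); b = [3, 4, 2, 57] (same object as a)
`print(b)` → prints [3, 4, 2, 57]

Answer: [3, 4, 2, 57]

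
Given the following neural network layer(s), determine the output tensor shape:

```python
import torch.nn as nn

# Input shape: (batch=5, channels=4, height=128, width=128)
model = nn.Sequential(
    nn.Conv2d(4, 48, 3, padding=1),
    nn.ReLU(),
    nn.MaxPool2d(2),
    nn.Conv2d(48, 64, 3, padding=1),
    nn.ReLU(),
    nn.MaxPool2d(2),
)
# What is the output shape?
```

Input: (5, 4, 128, 128) -> after first Conv2d: (5, 48, 128, 128) -> after first MaxPool2d: (5, 48, 64, 64) -> after second Conv2d: (5, 64, 64, 64) -> Output: (5, 64, 32, 32)

Answer: (5, 64, 32, 32)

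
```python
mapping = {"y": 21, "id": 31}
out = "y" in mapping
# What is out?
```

Trace:
`mapping = {"y": 21, "id": 31}` → mapping = {'y': 21, 'id': 31}
`out = "y" in mapping` → out = True
So out = True

Answer: True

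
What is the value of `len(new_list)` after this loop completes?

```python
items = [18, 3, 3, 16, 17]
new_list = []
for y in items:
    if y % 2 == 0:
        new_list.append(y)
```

Count even numbers in [18, 3, 3, 16, 17]
`new_list` takes the values: [] → [18] → [18, 16]
So `len(new_list)` = 2

Answer: 2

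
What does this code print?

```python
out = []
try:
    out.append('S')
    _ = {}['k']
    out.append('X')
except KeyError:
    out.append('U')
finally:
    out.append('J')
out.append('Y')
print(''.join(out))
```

Execution trace: 'S' (try body) → 'U' (except KeyError) → 'J' (finally) → 'Y' (after the try/except). Output: SUJY

Answer: SUJY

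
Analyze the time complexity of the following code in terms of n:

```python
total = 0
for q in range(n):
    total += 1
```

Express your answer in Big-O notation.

Each loop level contributes: n. Multiplying the contributions gives O(n).

Answer: O(n)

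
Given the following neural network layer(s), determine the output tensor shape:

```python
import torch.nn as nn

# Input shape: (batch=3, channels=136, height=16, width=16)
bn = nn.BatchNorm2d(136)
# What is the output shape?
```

Input: (3, 136, 16, 16) -> Output: (3, 136, 16, 16)

Answer: (3, 136, 16, 16)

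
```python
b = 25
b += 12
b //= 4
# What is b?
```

Trace:
`b = 25` → b = 25
`b += 12` → b = 37
`b //= 4` → b = 9
So b = 9

Answer: 9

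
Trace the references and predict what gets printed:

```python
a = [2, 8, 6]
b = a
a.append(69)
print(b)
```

Key concept: basic list aliasing.
Step by step:
`a = [2, 8, 6]` → a = [2, 8, 6]
`b = a` → b = [2, 8, 6] (same object as a)
`a.append(69)` → a = [2, 8, 6, 69] (same object as b); b = [2, 8, 6, 69] (same object as a)
`print(b)` → prints [2, 8, 6, 69]

Answer: [2, 8, 6, 69]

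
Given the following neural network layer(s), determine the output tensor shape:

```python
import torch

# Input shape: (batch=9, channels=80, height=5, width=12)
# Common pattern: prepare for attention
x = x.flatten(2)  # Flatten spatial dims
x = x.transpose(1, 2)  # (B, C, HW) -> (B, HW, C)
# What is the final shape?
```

Input: (9, 80, 5, 12) -> after flatten(2): (9, 80, 60) -> Output: (9, 60, 80)

Answer: (9, 60, 80)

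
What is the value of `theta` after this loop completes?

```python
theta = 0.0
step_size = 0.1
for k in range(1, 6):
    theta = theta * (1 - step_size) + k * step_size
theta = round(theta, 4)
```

Moving average with lr=0.1
`theta` takes the values: 0.0 → 0.1 → 0.29 → 0.561 → 0.9049 → 1.31441 → 1.3144

Answer: 1.3144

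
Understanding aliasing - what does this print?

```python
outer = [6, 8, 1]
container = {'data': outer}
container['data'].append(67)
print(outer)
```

Key concept: dict holds reference to list.
Step by step:
`outer = [6, 8, 1]` → outer = [6, 8, 1]
`container = {'data': outer}` → container = {'data': [6, 8, 1]}
`container['data'].append(67)` → outer = [6, 8, 1, 67]; container = {'data': [6, 8, 1, 67]}
`print(outer)` → prints [6, 8, 1, 67]

Answer: [6, 8, 1, 67]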